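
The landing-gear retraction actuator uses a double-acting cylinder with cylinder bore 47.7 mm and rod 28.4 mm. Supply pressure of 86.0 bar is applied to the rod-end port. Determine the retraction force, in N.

F ≈ 9920 N

Rod-side annular area A_ann = π/4 × (47.7² − 28.4²) = 1154 mm^2
On retraction the pressure acts on the annular area (bore minus rod).
F = P × A_ann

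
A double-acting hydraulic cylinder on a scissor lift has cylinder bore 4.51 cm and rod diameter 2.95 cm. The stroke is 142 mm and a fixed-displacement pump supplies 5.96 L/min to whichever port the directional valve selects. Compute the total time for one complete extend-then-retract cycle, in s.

Cap-side area A_cap = π/4 × (4.51 cm)² = 15.98 cm^2
Rod-side annular area A_ann = π/4 × (4.51² − 2.95²) = 9.140 cm^2
t_ext = A_cap·L/Q = 2.284 s
t_ret = A_ann·L/Q = 1.307 s
t_cycle = t_ext + t_ret

t ≈ 3.59 s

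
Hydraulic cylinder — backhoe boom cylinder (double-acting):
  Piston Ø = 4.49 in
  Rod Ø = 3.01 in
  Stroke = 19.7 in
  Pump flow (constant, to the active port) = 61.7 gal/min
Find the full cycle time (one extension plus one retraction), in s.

Cap-side area A_cap = π/4 × (4.49 in)² = 15.83 in^2
Rod-side annular area A_ann = π/4 × (4.49² − 3.01²) = 8.718 in^2
t_ext = A_cap·L/Q = 1.313 s
t_ret = A_ann·L/Q = 0.7230 s
t_cycle = t_ext + t_ret

t ≈ 2.04 s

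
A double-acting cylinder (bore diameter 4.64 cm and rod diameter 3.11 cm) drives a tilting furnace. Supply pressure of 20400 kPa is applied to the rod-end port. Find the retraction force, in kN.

F ≈ 19.0 kN

Rod-side annular area A_ann = π/4 × (4.64² − 3.11²) = 9.313 cm^2
On retraction the pressure acts on the annular area (bore minus rod).
F = P × A_ann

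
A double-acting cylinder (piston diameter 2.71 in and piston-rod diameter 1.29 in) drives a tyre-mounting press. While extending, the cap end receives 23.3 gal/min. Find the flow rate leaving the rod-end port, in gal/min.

Cap-side area A_cap = π/4 × (2.71 in)² = 5.768 in^2
Rod-side annular area A_ann = π/4 × (2.71² − 1.29²) = 4.461 in^2
Piston speed v = Q_in/A_cap; rod-end outflow Q_out = v × A_ann = Q_in × A_ann/A_cap.

Q_out ≈ 18.0 gal/min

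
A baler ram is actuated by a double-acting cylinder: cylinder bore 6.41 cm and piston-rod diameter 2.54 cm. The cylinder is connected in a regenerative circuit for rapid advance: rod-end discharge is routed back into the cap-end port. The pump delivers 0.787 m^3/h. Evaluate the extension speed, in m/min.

v ≈ 25.9 m/min

In regeneration the rod-end outflow joins the pump flow into the cap end, so the net volume the pump must supply per unit advance equals the rod cross-section area.
Rod cross-section A_rod = π/4 × (2.54 cm)² = 5.067 cm^2
v = Q_pump / A_rod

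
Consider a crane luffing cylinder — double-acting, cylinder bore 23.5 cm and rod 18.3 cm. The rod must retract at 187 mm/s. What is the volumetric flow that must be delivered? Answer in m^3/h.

Q ≈ 11.5 m^3/h

Rod-side annular area A_ann = π/4 × (23.5² − 18.3²) = 170.7 cm^2
Q = A × v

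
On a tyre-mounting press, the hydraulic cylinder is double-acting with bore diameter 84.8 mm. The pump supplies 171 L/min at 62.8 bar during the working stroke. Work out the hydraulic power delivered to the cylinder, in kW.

W ≈ 17.9 kW

Hydraulic power = P × Q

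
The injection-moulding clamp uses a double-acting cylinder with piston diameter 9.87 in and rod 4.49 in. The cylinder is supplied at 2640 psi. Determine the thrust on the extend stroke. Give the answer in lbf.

Cap-side area A_cap = π/4 × (9.87 in)² = 76.51 in^2
F = P × A_cap = 2640 psi × A_cap

F ≈ 2.02e5 lbf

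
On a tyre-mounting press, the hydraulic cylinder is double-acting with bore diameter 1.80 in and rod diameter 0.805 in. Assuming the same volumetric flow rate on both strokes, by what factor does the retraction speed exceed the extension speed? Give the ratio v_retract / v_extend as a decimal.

v_ret/v_ext ≈ 1.25

Cap-side area A_cap = π/4 × (1.80 in)² = 2.545 in^2
Rod-side annular area A_ann = π/4 × (1.80² − 0.805²) = 2.036 in^2
For equal Q, v ∝ 1/A, so v_ret/v_ext = A_cap/A_ann.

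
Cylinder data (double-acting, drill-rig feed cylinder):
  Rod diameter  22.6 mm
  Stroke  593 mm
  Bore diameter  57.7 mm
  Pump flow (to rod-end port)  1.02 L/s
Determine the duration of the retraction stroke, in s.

t ≈ 1.29 s

Rod-side annular area A_ann = π/4 × (57.7² − 22.6²) = 2214 mm^2
Swept volume V = A × L; t = V / Q = A·L / Q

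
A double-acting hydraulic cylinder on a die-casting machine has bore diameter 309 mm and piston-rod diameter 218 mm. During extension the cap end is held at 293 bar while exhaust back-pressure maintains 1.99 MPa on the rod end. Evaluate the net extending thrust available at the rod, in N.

F ≈ 2.12e6 N

Cap-side area A_cap = π/4 × (309 mm)² = 74990 mm^2
Rod-side annular area A_ann = π/4 × (309² − 218²) = 37670 mm^2
Net thrust = P_cap·A_cap − P_rod·A_ann = 2.197e6 N − 74950 N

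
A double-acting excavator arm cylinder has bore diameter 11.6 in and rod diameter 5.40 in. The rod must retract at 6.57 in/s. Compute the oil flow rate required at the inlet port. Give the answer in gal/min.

Rod-side annular area A_ann = π/4 × (11.6² − 5.40²) = 82.78 in^2
Q = A × v

Q ≈ 141 gal/min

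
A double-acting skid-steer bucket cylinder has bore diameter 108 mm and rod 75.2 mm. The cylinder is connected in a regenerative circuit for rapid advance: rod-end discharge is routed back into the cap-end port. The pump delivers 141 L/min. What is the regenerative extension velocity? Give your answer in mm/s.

In regeneration the rod-end outflow joins the pump flow into the cap end, so the net volume the pump must supply per unit advance equals the rod cross-section area.
Rod cross-section A_rod = π/4 × (75.2 mm)² = 4441 mm^2
v = Q_pump / A_rod

v ≈ 529 mm/s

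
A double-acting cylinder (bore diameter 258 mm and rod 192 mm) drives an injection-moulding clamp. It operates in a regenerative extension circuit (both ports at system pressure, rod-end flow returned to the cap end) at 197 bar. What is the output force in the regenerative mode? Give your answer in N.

With equal pressure on both faces, forces on the annular region cancel; the net push is pressure × rod cross-section.
Rod cross-section A_rod = π/4 × (192 mm)² = 28950 mm^2
F = P × A_rod

F ≈ 5.70e5 N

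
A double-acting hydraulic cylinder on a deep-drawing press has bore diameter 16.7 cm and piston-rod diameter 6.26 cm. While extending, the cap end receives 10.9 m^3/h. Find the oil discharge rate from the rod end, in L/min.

Q_out ≈ 156 L/min

Cap-side area A_cap = π/4 × (16.7 cm)² = 219.0 cm^2
Rod-side annular area A_ann = π/4 × (16.7² − 6.26²) = 188.3 cm^2
Piston speed v = Q_in/A_cap; rod-end outflow Q_out = v × A_ann = Q_in × A_ann/A_cap.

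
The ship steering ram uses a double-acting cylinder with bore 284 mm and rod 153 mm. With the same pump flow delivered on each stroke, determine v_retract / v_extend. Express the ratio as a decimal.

v_ret/v_ext ≈ 1.41

Cap-side area A_cap = π/4 × (284 mm)² = 63350 mm^2
Rod-side annular area A_ann = π/4 × (284² − 153²) = 44960 mm^2
For equal Q, v ∝ 1/A, so v_ret/v_ext = A_cap/A_ann.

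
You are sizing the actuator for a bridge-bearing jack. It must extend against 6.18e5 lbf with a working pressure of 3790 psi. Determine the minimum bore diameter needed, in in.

Extension force acts on the full piston face: F = P × (π/4)D².
D = √(4F / (πP)) = √(4 × 6.18e5 lbf / (π × 3790 psi))

D ≈ 14.4 in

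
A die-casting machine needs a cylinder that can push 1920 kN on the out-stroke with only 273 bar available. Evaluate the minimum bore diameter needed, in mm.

Extension force acts on the full piston face: F = P × (π/4)D².
D = √(4F / (πP)) = √(4 × 1920 kN / (π × 273 bar))

D ≈ 299 mm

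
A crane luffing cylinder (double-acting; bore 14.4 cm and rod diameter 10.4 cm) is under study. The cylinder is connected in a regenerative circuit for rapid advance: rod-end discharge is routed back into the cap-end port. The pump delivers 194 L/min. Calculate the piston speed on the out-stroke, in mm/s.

v ≈ 381 mm/s

In regeneration the rod-end outflow joins the pump flow into the cap end, so the net volume the pump must supply per unit advance equals the rod cross-section area.
Rod cross-section A_rod = π/4 × (10.4 cm)² = 84.95 cm^2
v = Q_pump / A_rod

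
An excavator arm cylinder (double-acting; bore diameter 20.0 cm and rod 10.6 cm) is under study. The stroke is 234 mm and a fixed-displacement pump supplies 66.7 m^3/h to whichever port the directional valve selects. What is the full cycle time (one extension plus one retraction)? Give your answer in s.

Cap-side area A_cap = π/4 × (20.0 cm)² = 314.2 cm^2
Rod-side annular area A_ann = π/4 × (20.0² − 10.6²) = 225.9 cm^2
t_ext = A_cap·L/Q = 0.3968 s
t_ret = A_ann·L/Q = 0.2853 s
t_cycle = t_ext + t_ret

t ≈ 0.682 s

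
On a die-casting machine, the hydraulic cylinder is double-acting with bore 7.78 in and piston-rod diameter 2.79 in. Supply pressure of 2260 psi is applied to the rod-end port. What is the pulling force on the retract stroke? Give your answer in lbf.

F ≈ 93600 lbf

Rod-side annular area A_ann = π/4 × (7.78² − 2.79²) = 41.43 in^2
On retraction the pressure acts on the annular area (bore minus rod).
F = P × A_ann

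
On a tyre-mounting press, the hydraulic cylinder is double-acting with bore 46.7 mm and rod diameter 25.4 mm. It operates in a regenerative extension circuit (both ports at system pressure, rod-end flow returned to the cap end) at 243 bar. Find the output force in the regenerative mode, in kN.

With equal pressure on both faces, forces on the annular region cancel; the net push is pressure × rod cross-section.
Rod cross-section A_rod = π/4 × (25.4 mm)² = 506.7 mm^2
F = P × A_rod

F ≈ 12.3 kN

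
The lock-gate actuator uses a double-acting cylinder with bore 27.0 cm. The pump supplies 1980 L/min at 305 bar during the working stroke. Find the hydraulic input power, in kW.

Hydraulic power = P × Q

W ≈ 1010 kW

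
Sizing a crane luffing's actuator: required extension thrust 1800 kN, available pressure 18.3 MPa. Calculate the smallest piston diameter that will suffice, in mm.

Extension force acts on the full piston face: F = P × (π/4)D².
D = √(4F / (πP)) = √(4 × 1800 kN / (π × 18.3 MPa))

D ≈ 354 mm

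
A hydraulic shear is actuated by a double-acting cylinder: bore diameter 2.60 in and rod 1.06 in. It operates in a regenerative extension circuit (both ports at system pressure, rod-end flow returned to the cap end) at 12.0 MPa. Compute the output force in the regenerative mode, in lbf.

With equal pressure on both faces, forces on the annular region cancel; the net push is pressure × rod cross-section.
Rod cross-section A_rod = π/4 × (1.06 in)² = 0.8825 in^2
F = P × A_rod

F ≈ 1540 lbf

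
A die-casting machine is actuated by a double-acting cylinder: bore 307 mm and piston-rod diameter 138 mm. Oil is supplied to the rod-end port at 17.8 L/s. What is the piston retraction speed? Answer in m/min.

v ≈ 18.1 m/min

Rod-side annular area A_ann = π/4 × (307² − 138²) = 59070 mm^2
Flow into the rod-end port fills the annular volume.
v = Q / A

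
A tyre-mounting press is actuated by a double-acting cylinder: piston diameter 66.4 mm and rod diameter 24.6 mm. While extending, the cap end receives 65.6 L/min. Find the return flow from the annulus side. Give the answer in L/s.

Q_out ≈ 0.943 L/s

Cap-side area A_cap = π/4 × (66.4 mm)² = 3463 mm^2
Rod-side annular area A_ann = π/4 × (66.4² − 24.6²) = 2987 mm^2
Piston speed v = Q_in/A_cap; rod-end outflow Q_out = v × A_ann = Q_in × A_ann/A_cap.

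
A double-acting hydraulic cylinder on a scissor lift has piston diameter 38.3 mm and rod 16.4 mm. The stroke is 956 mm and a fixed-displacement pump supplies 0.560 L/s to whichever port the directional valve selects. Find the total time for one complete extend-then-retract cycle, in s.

Cap-side area A_cap = π/4 × (38.3 mm)² = 1152 mm^2
Rod-side annular area A_ann = π/4 × (38.3² − 16.4²) = 940.9 mm^2
t_ext = A_cap·L/Q = 1.967 s
t_ret = A_ann·L/Q = 1.606 s
t_cycle = t_ext + t_ret

t ≈ 3.57 s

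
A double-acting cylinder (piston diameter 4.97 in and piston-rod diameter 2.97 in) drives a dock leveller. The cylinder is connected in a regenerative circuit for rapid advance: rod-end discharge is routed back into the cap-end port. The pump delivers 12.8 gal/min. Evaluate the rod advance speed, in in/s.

v ≈ 7.11 in/s

In regeneration the rod-end outflow joins the pump flow into the cap end, so the net volume the pump must supply per unit advance equals the rod cross-section area.
Rod cross-section A_rod = π/4 × (2.97 in)² = 6.928 in^2
v = Q_pump / A_rod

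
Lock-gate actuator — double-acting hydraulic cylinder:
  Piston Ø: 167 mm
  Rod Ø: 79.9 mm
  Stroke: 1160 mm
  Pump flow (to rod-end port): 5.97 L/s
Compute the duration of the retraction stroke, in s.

t ≈ 3.28 s

Rod-side annular area A_ann = π/4 × (167² − 79.9²) = 16890 mm^2
Swept volume V = A × L; t = V / Q = A·L / Q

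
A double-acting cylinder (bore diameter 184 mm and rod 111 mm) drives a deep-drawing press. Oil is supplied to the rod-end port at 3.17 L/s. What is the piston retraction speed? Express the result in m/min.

v ≈ 11.2 m/min

Rod-side annular area A_ann = π/4 × (184² − 111²) = 16910 mm^2
Flow into the rod-end port fills the annular volume.
v = Q / A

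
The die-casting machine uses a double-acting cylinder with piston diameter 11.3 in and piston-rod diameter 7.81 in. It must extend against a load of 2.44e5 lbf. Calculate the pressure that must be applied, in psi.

Cap-side area A_cap = π/4 × (11.3 in)² = 100.3 in^2
P = F / A = 2.44e5 lbf / A

P ≈ 2430 psi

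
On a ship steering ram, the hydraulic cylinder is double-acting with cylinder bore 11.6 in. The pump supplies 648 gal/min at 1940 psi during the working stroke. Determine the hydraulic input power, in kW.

W ≈ 547 kW

Hydraulic power = P × Q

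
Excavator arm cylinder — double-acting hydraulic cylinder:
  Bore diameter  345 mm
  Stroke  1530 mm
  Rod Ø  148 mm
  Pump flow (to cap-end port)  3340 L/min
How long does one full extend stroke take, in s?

t ≈ 2.57 s

Cap-side area A_cap = π/4 × (345 mm)² = 93480 mm^2
Swept volume V = A × L; t = V / Q = A·L / Q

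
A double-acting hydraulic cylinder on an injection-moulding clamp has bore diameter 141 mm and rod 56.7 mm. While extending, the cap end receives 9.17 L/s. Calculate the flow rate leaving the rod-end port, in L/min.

Q_out ≈ 461 L/min

Cap-side area A_cap = π/4 × (141 mm)² = 15610 mm^2
Rod-side annular area A_ann = π/4 × (141² − 56.7²) = 13090 mm^2
Piston speed v = Q_in/A_cap; rod-end outflow Q_out = v × A_ann = Q_in × A_ann/A_cap.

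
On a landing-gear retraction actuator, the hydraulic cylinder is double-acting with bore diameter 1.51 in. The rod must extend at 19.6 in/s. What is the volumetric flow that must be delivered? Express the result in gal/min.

Q ≈ 9.12 gal/min

Cap-side area A_cap = π/4 × (1.51 in)² = 1.791 in^2
Q = A × v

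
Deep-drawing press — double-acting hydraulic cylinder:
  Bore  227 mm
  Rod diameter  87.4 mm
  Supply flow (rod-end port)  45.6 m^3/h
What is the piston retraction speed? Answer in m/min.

Rod-side annular area A_ann = π/4 × (227² − 87.4²) = 34470 mm^2
Flow into the rod-end port fills the annular volume.
v = Q / A

v ≈ 22.0 m/min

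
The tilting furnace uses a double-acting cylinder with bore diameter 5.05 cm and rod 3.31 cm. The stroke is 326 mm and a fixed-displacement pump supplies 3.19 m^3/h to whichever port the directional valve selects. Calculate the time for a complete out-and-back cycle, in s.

Cap-side area A_cap = π/4 × (5.05 cm)² = 20.03 cm^2
Rod-side annular area A_ann = π/4 × (5.05² − 3.31²) = 11.42 cm^2
t_ext = A_cap·L/Q = 0.7369 s
t_ret = A_ann·L/Q = 0.4203 s
t_cycle = t_ext + t_ret

t ≈ 1.16 s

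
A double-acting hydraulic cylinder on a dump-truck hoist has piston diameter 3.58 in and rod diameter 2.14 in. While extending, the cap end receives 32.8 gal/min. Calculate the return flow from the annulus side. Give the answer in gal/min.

Q_out ≈ 21.1 gal/min

Cap-side area A_cap = π/4 × (3.58 in)² = 10.07 in^2
Rod-side annular area A_ann = π/4 × (3.58² − 2.14²) = 6.469 in^2
Piston speed v = Q_in/A_cap; rod-end outflow Q_out = v × A_ann = Q_in × A_ann/A_cap.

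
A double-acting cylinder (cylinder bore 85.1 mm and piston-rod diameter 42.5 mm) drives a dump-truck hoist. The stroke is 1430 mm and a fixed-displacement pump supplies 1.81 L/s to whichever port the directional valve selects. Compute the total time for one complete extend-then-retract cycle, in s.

t ≈ 7.87 s

Cap-side area A_cap = π/4 × (85.1 mm)² = 5688 mm^2
Rod-side annular area A_ann = π/4 × (85.1² − 42.5²) = 4269 mm^2
t_ext = A_cap·L/Q = 4.494 s
t_ret = A_ann·L/Q = 3.373 s
t_cycle = t_ext + t_ret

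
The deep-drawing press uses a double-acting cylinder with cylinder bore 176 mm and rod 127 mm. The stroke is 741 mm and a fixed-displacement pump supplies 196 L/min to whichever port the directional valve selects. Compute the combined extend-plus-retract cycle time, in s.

Cap-side area A_cap = π/4 × (176 mm)² = 24330 mm^2
Rod-side annular area A_ann = π/4 × (176² − 127²) = 11660 mm^2
t_ext = A_cap·L/Q = 5.519 s
t_ret = A_ann·L/Q = 2.645 s
t_cycle = t_ext + t_ret

t ≈ 8.16 s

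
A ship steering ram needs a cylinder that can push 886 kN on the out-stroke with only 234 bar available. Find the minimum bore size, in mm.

D ≈ 220 mm

Extension force acts on the full piston face: F = P × (π/4)D².
D = √(4F / (πP)) = √(4 × 886 kN / (π × 234 bar))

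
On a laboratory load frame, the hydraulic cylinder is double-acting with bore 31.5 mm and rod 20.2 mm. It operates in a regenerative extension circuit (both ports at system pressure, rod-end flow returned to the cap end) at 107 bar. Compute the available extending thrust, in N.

F ≈ 3430 N

With equal pressure on both faces, forces on the annular region cancel; the net push is pressure × rod cross-section.
Rod cross-section A_rod = π/4 × (20.2 mm)² = 320.5 mm^2
F = P × A_rod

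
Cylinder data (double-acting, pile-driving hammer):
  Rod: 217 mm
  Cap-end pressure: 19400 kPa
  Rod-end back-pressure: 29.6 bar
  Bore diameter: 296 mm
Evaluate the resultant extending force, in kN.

Cap-side area A_cap = π/4 × (296 mm)² = 68810 mm^2
Rod-side annular area A_ann = π/4 × (296² − 217²) = 31830 mm^2
Net thrust = P_cap·A_cap − P_rod·A_ann = 1335 kN − 94.22 kN

F ≈ 1240 kN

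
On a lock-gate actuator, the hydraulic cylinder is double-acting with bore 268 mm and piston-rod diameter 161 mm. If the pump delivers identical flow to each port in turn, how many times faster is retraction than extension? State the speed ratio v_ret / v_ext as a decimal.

v_ret/v_ext ≈ 1.56

Cap-side area A_cap = π/4 × (268 mm)² = 56410 mm^2
Rod-side annular area A_ann = π/4 × (268² − 161²) = 36050 mm^2
For equal Q, v ∝ 1/A, so v_ret/v_ext = A_cap/A_ann.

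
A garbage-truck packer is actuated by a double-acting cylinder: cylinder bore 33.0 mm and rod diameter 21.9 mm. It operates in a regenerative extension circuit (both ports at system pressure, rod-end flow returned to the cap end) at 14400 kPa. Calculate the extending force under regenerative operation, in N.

F ≈ 5420 N

With equal pressure on both faces, forces on the annular region cancel; the net push is pressure × rod cross-section.
Rod cross-section A_rod = π/4 × (21.9 mm)² = 376.7 mm^2
F = P × A_rod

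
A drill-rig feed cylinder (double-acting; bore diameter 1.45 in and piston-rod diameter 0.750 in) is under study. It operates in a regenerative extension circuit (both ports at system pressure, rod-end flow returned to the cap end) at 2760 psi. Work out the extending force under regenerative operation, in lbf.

With equal pressure on both faces, forces on the annular region cancel; the net push is pressure × rod cross-section.
Rod cross-section A_rod = π/4 × (0.750 in)² = 0.4418 in^2
F = P × A_rod

F ≈ 1220 lbf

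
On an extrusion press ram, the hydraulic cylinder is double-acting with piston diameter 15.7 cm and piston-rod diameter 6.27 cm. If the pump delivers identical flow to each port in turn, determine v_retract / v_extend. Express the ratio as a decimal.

v_ret/v_ext ≈ 1.19

Cap-side area A_cap = π/4 × (15.7 cm)² = 193.6 cm^2
Rod-side annular area A_ann = π/4 × (15.7² − 6.27²) = 162.7 cm^2
For equal Q, v ∝ 1/A, so v_ret/v_ext = A_cap/A_ann.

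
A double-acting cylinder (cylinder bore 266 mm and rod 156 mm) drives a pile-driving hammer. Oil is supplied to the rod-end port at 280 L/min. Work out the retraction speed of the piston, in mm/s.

Rod-side annular area A_ann = π/4 × (266² − 156²) = 36460 mm^2
Flow into the rod-end port fills the annular volume.
v = Q / A

v ≈ 128 mm/s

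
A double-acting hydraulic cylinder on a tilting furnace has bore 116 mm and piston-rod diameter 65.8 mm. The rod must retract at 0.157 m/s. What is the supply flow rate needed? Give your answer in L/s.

Q ≈ 1.13 L/s

Rod-side annular area A_ann = π/4 × (116² − 65.8²) = 7168 mm^2
Q = A × v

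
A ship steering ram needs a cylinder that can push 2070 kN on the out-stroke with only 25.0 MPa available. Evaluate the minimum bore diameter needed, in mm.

D ≈ 325 mm

Extension force acts on the full piston face: F = P × (π/4)D².
D = √(4F / (πP)) = √(4 × 2070 kN / (π × 25.0 MPa))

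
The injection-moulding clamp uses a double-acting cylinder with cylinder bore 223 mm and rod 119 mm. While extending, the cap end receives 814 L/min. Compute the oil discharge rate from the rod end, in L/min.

Cap-side area A_cap = π/4 × (223 mm)² = 39060 mm^2
Rod-side annular area A_ann = π/4 × (223² − 119²) = 27940 mm^2
Piston speed v = Q_in/A_cap; rod-end outflow Q_out = v × A_ann = Q_in × A_ann/A_cap.

Q_out ≈ 582 L/min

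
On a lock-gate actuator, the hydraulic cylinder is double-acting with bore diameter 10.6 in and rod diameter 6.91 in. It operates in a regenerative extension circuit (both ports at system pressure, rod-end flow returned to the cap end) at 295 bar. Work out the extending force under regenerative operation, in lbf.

F ≈ 1.60e5 lbf

With equal pressure on both faces, forces on the annular region cancel; the net push is pressure × rod cross-section.
Rod cross-section A_rod = π/4 × (6.91 in)² = 37.50 in^2
F = P × A_rod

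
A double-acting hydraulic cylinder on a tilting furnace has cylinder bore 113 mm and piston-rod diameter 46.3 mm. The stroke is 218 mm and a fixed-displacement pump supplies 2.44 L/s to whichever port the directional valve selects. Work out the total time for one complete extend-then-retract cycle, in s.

t ≈ 1.64 s

Cap-side area A_cap = π/4 × (113 mm)² = 10030 mm^2
Rod-side annular area A_ann = π/4 × (113² − 46.3²) = 8345 mm^2
t_ext = A_cap·L/Q = 0.8960 s
t_ret = A_ann·L/Q = 0.7456 s
t_cycle = t_ext + t_ret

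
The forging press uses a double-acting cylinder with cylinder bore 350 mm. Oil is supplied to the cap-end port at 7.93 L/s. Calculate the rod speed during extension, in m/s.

v ≈ 0.0824 m/s

Cap-side area A_cap = π/4 × (350 mm)² = 96210 mm^2
v = Q / A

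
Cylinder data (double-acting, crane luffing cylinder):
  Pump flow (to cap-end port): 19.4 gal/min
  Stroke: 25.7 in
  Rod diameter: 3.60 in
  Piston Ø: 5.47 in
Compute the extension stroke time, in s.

t ≈ 8.09 s

Cap-side area A_cap = π/4 × (5.47 in)² = 23.50 in^2
Swept volume V = A × L; t = V / Q = A·L / Q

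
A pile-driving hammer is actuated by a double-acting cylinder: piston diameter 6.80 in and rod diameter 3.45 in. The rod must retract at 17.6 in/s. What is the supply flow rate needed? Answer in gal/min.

Rod-side annular area A_ann = π/4 × (6.80² − 3.45²) = 26.97 in^2
Q = A × v

Q ≈ 123 gal/min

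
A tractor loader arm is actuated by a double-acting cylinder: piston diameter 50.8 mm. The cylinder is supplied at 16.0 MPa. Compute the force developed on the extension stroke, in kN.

Cap-side area A_cap = π/4 × (50.8 mm)² = 2027 mm^2
F = P × A_cap = 16.0 MPa × A_cap

F ≈ 32.4 kN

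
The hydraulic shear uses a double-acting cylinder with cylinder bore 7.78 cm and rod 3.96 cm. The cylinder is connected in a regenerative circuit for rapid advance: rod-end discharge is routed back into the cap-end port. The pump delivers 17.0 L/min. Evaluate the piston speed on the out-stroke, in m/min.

In regeneration the rod-end outflow joins the pump flow into the cap end, so the net volume the pump must supply per unit advance equals the rod cross-section area.
Rod cross-section A_rod = π/4 × (3.96 cm)² = 12.32 cm^2
v = Q_pump / A_rod

v ≈ 13.8 m/min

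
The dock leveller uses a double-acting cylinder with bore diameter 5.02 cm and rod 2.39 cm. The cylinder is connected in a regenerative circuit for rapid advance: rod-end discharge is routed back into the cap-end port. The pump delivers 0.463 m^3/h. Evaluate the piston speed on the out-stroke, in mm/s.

In regeneration the rod-end outflow joins the pump flow into the cap end, so the net volume the pump must supply per unit advance equals the rod cross-section area.
Rod cross-section A_rod = π/4 × (2.39 cm)² = 4.486 cm^2
v = Q_pump / A_rod

v ≈ 287 mm/s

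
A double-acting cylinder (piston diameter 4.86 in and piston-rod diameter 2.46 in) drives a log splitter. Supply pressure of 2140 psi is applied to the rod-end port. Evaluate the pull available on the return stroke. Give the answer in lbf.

F ≈ 29500 lbf

Rod-side annular area A_ann = π/4 × (4.86² − 2.46²) = 13.80 in^2
On retraction the pressure acts on the annular area (bore minus rod).
F = P × A_ann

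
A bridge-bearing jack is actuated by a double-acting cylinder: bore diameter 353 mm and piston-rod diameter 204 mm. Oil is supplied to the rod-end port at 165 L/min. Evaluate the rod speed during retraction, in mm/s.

Rod-side annular area A_ann = π/4 × (353² − 204²) = 65180 mm^2
Flow into the rod-end port fills the annular volume.
v = Q / A

v ≈ 42.2 mm/s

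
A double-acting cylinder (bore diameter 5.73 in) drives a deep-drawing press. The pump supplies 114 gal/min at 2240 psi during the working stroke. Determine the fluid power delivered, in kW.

W ≈ 111 kW

Hydraulic power = P × Q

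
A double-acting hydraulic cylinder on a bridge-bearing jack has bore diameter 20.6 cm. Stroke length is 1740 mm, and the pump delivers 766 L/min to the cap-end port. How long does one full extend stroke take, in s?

t ≈ 4.54 s

Cap-side area A_cap = π/4 × (20.6 cm)² = 333.3 cm^2
Swept volume V = A × L; t = V / Q = A·L / Q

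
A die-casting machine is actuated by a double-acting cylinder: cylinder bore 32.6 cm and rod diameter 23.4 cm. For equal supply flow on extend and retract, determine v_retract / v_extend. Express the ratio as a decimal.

Cap-side area A_cap = π/4 × (32.6 cm)² = 834.7 cm^2
Rod-side annular area A_ann = π/4 × (32.6² − 23.4²) = 404.6 cm^2
For equal Q, v ∝ 1/A, so v_ret/v_ext = A_cap/A_ann.

v_ret/v_ext ≈ 2.06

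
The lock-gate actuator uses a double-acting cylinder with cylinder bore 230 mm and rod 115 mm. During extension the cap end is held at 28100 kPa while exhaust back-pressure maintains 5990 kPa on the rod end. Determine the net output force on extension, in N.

Cap-side area A_cap = π/4 × (230 mm)² = 41550 mm^2
Rod-side annular area A_ann = π/4 × (230² − 115²) = 31160 mm^2
Net thrust = P_cap·A_cap − P_rod·A_ann = 1.167e6 N − 1.867e5 N

F ≈ 9.81e5 N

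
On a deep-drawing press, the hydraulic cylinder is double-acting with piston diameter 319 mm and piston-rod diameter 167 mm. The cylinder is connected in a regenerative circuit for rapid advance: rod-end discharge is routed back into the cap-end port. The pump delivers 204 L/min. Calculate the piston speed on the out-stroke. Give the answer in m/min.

In regeneration the rod-end outflow joins the pump flow into the cap end, so the net volume the pump must supply per unit advance equals the rod cross-section area.
Rod cross-section A_rod = π/4 × (167 mm)² = 21900 mm^2
v = Q_pump / A_rod

v ≈ 9.31 m/min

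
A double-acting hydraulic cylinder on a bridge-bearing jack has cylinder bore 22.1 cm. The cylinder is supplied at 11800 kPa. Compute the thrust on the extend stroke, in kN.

Cap-side area A_cap = π/4 × (22.1 cm)² = 383.6 cm^2
F = P × A_cap = 11800 kPa × A_cap

F ≈ 453 kN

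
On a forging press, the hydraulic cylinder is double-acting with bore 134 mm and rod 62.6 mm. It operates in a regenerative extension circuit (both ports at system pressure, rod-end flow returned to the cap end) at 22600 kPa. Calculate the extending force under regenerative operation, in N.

With equal pressure on both faces, forces on the annular region cancel; the net push is pressure × rod cross-section.
Rod cross-section A_rod = π/4 × (62.6 mm)² = 3078 mm^2
F = P × A_rod

F ≈ 69600 N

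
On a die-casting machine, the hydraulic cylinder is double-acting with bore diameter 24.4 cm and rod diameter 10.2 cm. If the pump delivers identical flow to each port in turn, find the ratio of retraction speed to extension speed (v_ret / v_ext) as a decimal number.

v_ret/v_ext ≈ 1.21

Cap-side area A_cap = π/4 × (24.4 cm)² = 467.6 cm^2
Rod-side annular area A_ann = π/4 × (24.4² − 10.2²) = 385.9 cm^2
For equal Q, v ∝ 1/A, so v_ret/v_ext = A_cap/A_ann.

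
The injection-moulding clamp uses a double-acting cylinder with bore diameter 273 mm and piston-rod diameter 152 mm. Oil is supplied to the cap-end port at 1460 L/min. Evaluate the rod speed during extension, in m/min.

Cap-side area A_cap = π/4 × (273 mm)² = 58530 mm^2
v = Q / A

v ≈ 24.9 m/min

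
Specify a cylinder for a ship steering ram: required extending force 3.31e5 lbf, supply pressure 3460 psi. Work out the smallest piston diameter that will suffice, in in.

D ≈ 11.0 in

Extension force acts on the full piston face: F = P × (π/4)D².
D = √(4F / (πP)) = √(4 × 3.31e5 lbf / (π × 3460 psi))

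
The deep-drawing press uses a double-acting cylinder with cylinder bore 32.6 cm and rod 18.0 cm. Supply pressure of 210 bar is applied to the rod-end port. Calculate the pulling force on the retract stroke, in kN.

Rod-side annular area A_ann = π/4 × (32.6² − 18.0²) = 580.2 cm^2
On retraction the pressure acts on the annular area (bore minus rod).
F = P × A_ann

F ≈ 1220 kN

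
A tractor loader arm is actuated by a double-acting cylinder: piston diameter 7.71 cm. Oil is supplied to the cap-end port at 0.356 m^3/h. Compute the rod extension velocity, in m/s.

Cap-side area A_cap = π/4 × (7.71 cm)² = 46.69 cm^2
v = Q / A

v ≈ 0.0212 m/s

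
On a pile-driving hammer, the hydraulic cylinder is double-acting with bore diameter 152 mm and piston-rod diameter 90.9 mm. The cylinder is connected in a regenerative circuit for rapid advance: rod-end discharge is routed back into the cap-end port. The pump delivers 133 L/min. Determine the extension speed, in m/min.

In regeneration the rod-end outflow joins the pump flow into the cap end, so the net volume the pump must supply per unit advance equals the rod cross-section area.
Rod cross-section A_rod = π/4 × (90.9 mm)² = 6490 mm^2
v = Q_pump / A_rod

v ≈ 20.5 m/min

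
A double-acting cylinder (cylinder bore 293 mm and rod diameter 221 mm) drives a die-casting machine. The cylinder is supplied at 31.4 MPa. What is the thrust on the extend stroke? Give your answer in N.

F ≈ 2.12e6 N

Cap-side area A_cap = π/4 × (293 mm)² = 67430 mm^2
F = P × A_cap = 31.4 MPa × A_cap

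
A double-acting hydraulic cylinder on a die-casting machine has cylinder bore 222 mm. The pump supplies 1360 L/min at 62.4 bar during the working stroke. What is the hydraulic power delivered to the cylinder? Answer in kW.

Hydraulic power = P × Q

W ≈ 141 kW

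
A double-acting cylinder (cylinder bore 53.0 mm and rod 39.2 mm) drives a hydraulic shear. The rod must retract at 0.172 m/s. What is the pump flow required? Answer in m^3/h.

Q ≈ 0.619 m^3/h

Rod-side annular area A_ann = π/4 × (53.0² − 39.2²) = 999.3 mm^2
Q = A × v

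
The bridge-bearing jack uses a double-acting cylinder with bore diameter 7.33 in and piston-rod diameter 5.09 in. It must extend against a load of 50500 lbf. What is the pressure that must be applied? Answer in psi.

Cap-side area A_cap = π/4 × (7.33 in)² = 42.20 in^2
P = F / A = 50500 lbf / A

P ≈ 1200 psi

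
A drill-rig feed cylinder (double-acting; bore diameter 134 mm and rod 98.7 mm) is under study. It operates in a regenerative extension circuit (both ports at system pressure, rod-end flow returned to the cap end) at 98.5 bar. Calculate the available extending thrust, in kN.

F ≈ 75.4 kN

With equal pressure on both faces, forces on the annular region cancel; the net push is pressure × rod cross-section.
Rod cross-section A_rod = π/4 × (98.7 mm)² = 7651 mm^2
F = P × A_rod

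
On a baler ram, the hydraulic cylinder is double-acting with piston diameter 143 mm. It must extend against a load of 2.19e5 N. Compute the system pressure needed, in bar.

P ≈ 136 bar

Cap-side area A_cap = π/4 × (143 mm)² = 16060 mm^2
P = F / A = 2.19e5 N / A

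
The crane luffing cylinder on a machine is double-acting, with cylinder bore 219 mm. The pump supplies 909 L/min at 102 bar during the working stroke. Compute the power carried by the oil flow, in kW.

W ≈ 155 kW

Hydraulic power = P × Q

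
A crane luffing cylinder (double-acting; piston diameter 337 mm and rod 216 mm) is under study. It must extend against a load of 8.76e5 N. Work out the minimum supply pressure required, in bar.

P ≈ 98.2 bar

Cap-side area A_cap = π/4 × (337 mm)² = 89200 mm^2
P = F / A = 8.76e5 N / A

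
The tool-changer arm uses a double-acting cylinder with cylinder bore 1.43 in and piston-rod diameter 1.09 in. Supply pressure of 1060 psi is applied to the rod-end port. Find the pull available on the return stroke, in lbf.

F ≈ 713 lbf

Rod-side annular area A_ann = π/4 × (1.43² − 1.09²) = 0.6729 in^2
On retraction the pressure acts on the annular area (bore minus rod).
F = P × A_ann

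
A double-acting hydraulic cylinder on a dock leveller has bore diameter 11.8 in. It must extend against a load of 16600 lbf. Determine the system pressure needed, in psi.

P ≈ 152 psi

Cap-side area A_cap = π/4 × (11.8 in)² = 109.4 in^2
P = F / A = 16600 lbf / A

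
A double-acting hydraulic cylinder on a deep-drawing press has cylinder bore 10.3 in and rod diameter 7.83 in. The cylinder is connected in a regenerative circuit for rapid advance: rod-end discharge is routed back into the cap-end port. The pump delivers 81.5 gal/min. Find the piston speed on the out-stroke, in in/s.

v ≈ 6.52 in/s

In regeneration the rod-end outflow joins the pump flow into the cap end, so the net volume the pump must supply per unit advance equals the rod cross-section area.
Rod cross-section A_rod = π/4 × (7.83 in)² = 48.15 in^2
v = Q_pump / A_rod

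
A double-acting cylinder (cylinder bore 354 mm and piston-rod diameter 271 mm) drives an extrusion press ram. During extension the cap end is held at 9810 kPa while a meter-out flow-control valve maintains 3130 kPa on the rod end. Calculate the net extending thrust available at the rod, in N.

F ≈ 8.38e5 N

Cap-side area A_cap = π/4 × (354 mm)² = 98420 mm^2
Rod-side annular area A_ann = π/4 × (354² − 271²) = 40740 mm^2
Net thrust = P_cap·A_cap − P_rod·A_ann = 9.655e5 N − 1.275e5 N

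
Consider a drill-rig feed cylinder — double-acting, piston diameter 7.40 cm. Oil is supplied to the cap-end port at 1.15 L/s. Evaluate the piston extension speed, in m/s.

v ≈ 0.267 m/s

Cap-side area A_cap = π/4 × (7.40 cm)² = 43.01 cm^2
v = Q / A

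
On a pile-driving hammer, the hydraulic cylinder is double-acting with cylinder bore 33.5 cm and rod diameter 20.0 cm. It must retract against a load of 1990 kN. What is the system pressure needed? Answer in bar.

P ≈ 351 bar

Rod-side annular area A_ann = π/4 × (33.5² − 20.0²) = 567.3 cm^2
Retraction: pressure acts on the annular area.
P = F / A = 1990 kN / A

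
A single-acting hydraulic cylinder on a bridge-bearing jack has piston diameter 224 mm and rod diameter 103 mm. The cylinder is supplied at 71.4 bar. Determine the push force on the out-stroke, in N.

F ≈ 2.81e5 N

Cap-side area A_cap = π/4 × (224 mm)² = 39410 mm^2
F = P × A_cap = 71.4 bar × A_cap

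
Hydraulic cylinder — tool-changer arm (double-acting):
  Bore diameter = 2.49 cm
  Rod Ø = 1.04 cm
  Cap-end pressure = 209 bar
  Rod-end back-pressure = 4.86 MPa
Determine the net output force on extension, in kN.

Cap-side area A_cap = π/4 × (2.49 cm)² = 4.870 cm^2
Rod-side annular area A_ann = π/4 × (2.49² − 1.04²) = 4.020 cm^2
Net thrust = P_cap·A_cap − P_rod·A_ann = 10.18 kN − 1.954 kN

F ≈ 8.22 kN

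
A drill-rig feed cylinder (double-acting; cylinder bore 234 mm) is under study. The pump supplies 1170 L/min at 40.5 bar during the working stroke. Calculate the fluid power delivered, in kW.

W ≈ 79.0 kW

Hydraulic power = P × Q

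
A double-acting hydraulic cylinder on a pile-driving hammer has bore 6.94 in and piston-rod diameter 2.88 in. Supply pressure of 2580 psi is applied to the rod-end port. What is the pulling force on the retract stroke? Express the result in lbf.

Rod-side annular area A_ann = π/4 × (6.94² − 2.88²) = 31.31 in^2
On retraction the pressure acts on the annular area (bore minus rod).
F = P × A_ann

F ≈ 80800 lbf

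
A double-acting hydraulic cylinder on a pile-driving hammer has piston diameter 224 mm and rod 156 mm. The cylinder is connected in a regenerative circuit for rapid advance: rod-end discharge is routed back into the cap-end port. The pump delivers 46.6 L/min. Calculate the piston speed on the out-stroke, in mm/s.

In regeneration the rod-end outflow joins the pump flow into the cap end, so the net volume the pump must supply per unit advance equals the rod cross-section area.
Rod cross-section A_rod = π/4 × (156 mm)² = 19110 mm^2
v = Q_pump / A_rod

v ≈ 40.6 mm/s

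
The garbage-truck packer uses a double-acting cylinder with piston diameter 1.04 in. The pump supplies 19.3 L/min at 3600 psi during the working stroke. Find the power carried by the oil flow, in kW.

Hydraulic power = P × Q

W ≈ 7.98 kW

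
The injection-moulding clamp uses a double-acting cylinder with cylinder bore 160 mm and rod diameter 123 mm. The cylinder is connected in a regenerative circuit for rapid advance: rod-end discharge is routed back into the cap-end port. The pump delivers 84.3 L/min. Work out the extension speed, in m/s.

v ≈ 0.118 m/s

In regeneration the rod-end outflow joins the pump flow into the cap end, so the net volume the pump must supply per unit advance equals the rod cross-section area.
Rod cross-section A_rod = π/4 × (123 mm)² = 11880 mm^2
v = Q_pump / A_rod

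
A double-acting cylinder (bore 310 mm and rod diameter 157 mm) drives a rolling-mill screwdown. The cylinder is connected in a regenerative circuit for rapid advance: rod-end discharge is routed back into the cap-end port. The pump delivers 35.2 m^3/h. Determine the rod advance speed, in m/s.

In regeneration the rod-end outflow joins the pump flow into the cap end, so the net volume the pump must supply per unit advance equals the rod cross-section area.
Rod cross-section A_rod = π/4 × (157 mm)² = 19360 mm^2
v = Q_pump / A_rod

v ≈ 0.505 m/s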